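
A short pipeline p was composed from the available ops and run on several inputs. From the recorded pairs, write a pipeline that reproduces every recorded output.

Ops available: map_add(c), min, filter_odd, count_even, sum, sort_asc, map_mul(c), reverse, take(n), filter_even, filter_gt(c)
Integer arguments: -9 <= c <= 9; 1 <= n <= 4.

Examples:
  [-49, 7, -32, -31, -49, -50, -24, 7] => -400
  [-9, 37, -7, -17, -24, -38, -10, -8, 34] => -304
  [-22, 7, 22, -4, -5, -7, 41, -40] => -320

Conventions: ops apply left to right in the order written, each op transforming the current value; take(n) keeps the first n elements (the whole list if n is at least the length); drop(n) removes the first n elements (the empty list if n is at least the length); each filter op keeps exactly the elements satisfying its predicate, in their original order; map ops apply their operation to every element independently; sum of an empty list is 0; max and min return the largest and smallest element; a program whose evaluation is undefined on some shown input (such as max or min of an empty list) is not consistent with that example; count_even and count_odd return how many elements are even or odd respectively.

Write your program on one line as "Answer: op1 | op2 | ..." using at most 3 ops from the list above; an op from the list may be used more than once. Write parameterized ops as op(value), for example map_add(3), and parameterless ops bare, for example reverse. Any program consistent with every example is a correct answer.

map_mul(8) | reverse | min

Check, running the answer program on each example:
  [-49, 7, -32, -31, -49, -50, -24, 7] -> [-392, 56, -256, -248, -392, -400, -192, 56] -> [56, -192, -400, -392, -248, -256, 56, -392] -> -400
  [-9, 37, -7, -17, -24, -38, -10, -8, 34] -> [-72, 296, -56, -136, -192, -304, -80, -64, 272] -> [272, -64, -80, -304, -192, -136, -56, 296, -72] -> -304
  [-22, 7, 22, -4, -5, -7, 41, -40] -> [-176, 56, 176, -32, -40, -56, 328, -320] -> [-320, 328, -56, -40, -32, 176, 56, -176] -> -320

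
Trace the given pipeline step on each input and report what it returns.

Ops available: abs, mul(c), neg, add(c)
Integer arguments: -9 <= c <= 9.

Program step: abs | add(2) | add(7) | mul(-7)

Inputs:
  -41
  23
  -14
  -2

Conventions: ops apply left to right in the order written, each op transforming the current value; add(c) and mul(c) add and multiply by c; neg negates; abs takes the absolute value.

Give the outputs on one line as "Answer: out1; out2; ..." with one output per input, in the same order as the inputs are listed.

-350; -224; -161; -77

Execution, op by op:
  -41 -> 41 -> 43 -> 50 -> -350
  23 -> 23 -> 25 -> 32 -> -224
  -14 -> 14 -> 16 -> 23 -> -161
  -2 -> 2 -> 4 -> 11 -> -77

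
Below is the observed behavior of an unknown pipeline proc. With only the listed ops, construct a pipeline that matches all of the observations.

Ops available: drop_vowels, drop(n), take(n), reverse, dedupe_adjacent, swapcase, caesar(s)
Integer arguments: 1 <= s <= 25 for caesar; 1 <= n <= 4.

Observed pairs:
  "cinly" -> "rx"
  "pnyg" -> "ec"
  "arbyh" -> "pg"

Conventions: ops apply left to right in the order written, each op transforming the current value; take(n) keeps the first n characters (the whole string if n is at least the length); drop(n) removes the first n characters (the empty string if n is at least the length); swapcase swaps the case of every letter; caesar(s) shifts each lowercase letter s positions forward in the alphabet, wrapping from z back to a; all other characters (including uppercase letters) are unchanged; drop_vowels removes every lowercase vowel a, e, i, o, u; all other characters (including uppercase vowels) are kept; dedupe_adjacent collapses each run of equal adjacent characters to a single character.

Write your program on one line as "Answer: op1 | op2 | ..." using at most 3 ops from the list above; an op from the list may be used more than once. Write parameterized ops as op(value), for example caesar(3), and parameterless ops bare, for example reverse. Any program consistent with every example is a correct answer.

take(2) | caesar(20) | caesar(21)

Check, running the answer program on each example:
  "cinly" -> "ci" -> "wc" -> "rx"
  "pnyg" -> "pn" -> "jh" -> "ec"
  "arbyh" -> "ar" -> "ul" -> "pg"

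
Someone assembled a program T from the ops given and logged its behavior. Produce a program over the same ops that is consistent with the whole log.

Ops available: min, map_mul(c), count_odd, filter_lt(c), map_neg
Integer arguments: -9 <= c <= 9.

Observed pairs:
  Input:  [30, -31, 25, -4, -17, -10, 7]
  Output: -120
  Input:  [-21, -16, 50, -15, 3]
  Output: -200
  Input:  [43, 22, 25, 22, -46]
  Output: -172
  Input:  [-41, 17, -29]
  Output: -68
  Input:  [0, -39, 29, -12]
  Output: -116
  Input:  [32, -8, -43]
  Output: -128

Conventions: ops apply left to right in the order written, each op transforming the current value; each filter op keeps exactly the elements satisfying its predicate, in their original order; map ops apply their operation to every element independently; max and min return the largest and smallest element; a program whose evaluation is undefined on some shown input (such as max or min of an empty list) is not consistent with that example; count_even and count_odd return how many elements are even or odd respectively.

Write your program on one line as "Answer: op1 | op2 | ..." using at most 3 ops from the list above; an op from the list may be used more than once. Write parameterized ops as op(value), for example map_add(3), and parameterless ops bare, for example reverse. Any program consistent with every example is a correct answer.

map_neg | map_mul(4) | min

Check, running the answer program on each example:
  [30, -31, 25, -4, -17, -10, 7] -> [-30, 31, -25, 4, 17, 10, -7] -> [-120, 124, -100, 16, 68, 40, -28] -> -120
  [-21, -16, 50, -15, 3] -> [21, 16, -50, 15, -3] -> [84, 64, -200, 60, -12] -> -200
  [43, 22, 25, 22, -46] -> [-43, -22, -25, -22, 46] -> [-172, -88, -100, -88, 184] -> -172
  [-41, 17, -29] -> [41, -17, 29] -> [164, -68, 116] -> -68
  [0, -39, 29, -12] -> [0, 39, -29, 12] -> [0, 156, -116, 48] -> -116
  [32, -8, -43] -> [-32, 8, 43] -> [-128, 32, 172] -> -128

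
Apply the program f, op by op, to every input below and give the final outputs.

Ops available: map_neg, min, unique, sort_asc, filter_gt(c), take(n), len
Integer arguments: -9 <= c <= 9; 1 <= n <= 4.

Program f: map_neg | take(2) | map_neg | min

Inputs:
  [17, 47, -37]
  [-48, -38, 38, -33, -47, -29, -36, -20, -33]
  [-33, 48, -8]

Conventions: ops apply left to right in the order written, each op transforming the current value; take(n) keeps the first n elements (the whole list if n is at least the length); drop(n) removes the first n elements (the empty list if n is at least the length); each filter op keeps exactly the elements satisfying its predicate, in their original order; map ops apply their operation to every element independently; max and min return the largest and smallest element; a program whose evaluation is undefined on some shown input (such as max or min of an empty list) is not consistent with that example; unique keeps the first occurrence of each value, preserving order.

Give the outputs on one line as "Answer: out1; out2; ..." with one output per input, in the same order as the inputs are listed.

Execution, op by op:
  [17, 47, -37] -> [-17, -47, 37] -> [-17, -47] -> [17, 47] -> 17
  [-48, -38, 38, -33, -47, -29, -36, -20, -33] -> [48, 38, -38, 33, 47, 29, 36, 20, 33] -> [48, 38] -> [-48, -38] -> -48
  [-33, 48, -8] -> [33, -48, 8] -> [33, -48] -> [-33, 48] -> -33

17; -48; -33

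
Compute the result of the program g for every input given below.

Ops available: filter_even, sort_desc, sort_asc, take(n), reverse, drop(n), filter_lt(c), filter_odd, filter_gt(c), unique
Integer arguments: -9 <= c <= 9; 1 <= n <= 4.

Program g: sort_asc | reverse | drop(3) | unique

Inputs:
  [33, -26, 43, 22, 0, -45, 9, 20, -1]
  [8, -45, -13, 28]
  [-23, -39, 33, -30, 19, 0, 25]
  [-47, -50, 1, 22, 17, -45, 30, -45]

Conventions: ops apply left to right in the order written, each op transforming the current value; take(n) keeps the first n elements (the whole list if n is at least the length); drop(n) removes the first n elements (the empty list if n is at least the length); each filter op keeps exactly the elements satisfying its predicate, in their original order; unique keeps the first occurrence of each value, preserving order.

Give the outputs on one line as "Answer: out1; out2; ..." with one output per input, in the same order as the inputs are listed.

Execution, op by op:
  [33, -26, 43, 22, 0, -45, 9, 20, -1] -> [-45, -26, -1, 0, 9, 20, 22, 33, 43] -> [43, 33, 22, 20, 9, 0, -1, -26, -45] -> [20, 9, 0, -1, -26, -45] -> [20, 9, 0, -1, -26, -45]
  [8, -45, -13, 28] -> [-45, -13, 8, 28] -> [28, 8, -13, -45] -> [-45] -> [-45]
  [-23, -39, 33, -30, 19, 0, 25] -> [-39, -30, -23, 0, 19, 25, 33] -> [33, 25, 19, 0, -23, -30, -39] -> [0, -23, -30, -39] -> [0, -23, -30, -39]
  [-47, -50, 1, 22, 17, -45, 30, -45] -> [-50, -47, -45, -45, 1, 17, 22, 30] -> [30, 22, 17, 1, -45, -45, -47, -50] -> [1, -45, -45, -47, -50] -> [1, -45, -47, -50]

[20, 9, 0, -1, -26, -45]; [-45]; [0, -23, -30, -39]; [1, -45, -47, -50]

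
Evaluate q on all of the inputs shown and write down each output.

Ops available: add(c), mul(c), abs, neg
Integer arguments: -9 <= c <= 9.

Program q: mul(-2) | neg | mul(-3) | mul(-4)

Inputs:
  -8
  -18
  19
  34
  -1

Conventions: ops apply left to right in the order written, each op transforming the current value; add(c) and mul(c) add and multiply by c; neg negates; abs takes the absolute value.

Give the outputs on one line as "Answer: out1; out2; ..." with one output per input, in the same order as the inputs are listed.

-192; -432; 456; 816; -24

Execution, op by op:
  -8 -> 16 -> -16 -> 48 -> -192
  -18 -> 36 -> -36 -> 108 -> -432
  19 -> -38 -> 38 -> -114 -> 456
  34 -> -68 -> 68 -> -204 -> 816
  -1 -> 2 -> -2 -> 6 -> -24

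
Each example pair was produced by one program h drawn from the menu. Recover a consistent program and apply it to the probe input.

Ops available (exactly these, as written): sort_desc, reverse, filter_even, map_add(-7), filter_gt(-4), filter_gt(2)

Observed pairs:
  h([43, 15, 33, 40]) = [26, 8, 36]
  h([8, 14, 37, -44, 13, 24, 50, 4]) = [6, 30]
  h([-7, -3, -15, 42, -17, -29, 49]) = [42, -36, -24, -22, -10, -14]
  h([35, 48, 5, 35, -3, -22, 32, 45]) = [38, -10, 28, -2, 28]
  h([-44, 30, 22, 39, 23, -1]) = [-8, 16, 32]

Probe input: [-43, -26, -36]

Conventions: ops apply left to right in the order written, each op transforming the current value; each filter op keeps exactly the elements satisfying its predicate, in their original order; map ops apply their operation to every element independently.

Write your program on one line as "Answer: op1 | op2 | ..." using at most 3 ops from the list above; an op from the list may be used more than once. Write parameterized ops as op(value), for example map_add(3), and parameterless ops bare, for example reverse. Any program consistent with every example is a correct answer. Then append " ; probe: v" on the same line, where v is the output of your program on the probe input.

map_add(-7) | reverse | filter_even ; probe: [-50]

Check, running the answer program on each example:
  [43, 15, 33, 40] -> [36, 8, 26, 33] -> [33, 26, 8, 36] -> [26, 8, 36]
  [8, 14, 37, -44, 13, 24, 50, 4] -> [1, 7, 30, -51, 6, 17, 43, -3] -> [-3, 43, 17, 6, -51, 30, 7, 1] -> [6, 30]
  [-7, -3, -15, 42, -17, -29, 49] -> [-14, -10, -22, 35, -24, -36, 42] -> [42, -36, -24, 35, -22, -10, -14] -> [42, -36, -24, -22, -10, -14]
  [35, 48, 5, 35, -3, -22, 32, 45] -> [28, 41, -2, 28, -10, -29, 25, 38] -> [38, 25, -29, -10, 28, -2, 41, 28] -> [38, -10, 28, -2, 28]
  [-44, 30, 22, 39, 23, -1] -> [-51, 23, 15, 32, 16, -8] -> [-8, 16, 32, 15, 23, -51] -> [-8, 16, 32]
  probe: [-43, -26, -36] -> [-50, -33, -43] -> [-43, -33, -50] -> [-50]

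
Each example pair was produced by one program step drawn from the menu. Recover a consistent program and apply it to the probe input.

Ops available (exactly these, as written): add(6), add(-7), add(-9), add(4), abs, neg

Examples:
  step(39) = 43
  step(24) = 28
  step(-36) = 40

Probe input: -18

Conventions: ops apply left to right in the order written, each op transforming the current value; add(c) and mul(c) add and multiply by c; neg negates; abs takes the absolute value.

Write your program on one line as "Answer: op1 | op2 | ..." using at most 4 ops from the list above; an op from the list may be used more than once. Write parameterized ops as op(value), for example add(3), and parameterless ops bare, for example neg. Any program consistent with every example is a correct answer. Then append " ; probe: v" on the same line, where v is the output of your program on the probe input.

neg | abs | add(4) ; probe: 22

Check, running the answer program on each example:
  39 -> -39 -> 39 -> 43
  24 -> -24 -> 24 -> 28
  -36 -> 36 -> 36 -> 40
  probe: -18 -> 18 -> 18 -> 22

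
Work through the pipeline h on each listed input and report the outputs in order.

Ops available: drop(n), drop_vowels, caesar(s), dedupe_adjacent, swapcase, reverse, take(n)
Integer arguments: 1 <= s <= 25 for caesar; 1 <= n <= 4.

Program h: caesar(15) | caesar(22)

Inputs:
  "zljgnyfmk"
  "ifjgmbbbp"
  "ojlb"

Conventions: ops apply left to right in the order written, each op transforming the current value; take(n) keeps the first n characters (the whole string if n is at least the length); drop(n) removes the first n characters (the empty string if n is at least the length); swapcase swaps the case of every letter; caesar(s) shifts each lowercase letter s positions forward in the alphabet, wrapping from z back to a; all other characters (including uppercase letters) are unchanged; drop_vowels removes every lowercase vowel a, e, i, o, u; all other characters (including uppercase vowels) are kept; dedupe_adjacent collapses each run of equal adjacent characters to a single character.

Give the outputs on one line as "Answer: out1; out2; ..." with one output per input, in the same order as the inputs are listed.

Execution, op by op:
  "zljgnyfmk" -> "oayvcnubz" -> "kwuryjqxv"
  "ifjgmbbbp" -> "xuyvbqqqe" -> "tqurxmmma"
  "ojlb" -> "dyaq" -> "zuwm"

"kwuryjqxv"; "tqurxmmma"; "zuwm"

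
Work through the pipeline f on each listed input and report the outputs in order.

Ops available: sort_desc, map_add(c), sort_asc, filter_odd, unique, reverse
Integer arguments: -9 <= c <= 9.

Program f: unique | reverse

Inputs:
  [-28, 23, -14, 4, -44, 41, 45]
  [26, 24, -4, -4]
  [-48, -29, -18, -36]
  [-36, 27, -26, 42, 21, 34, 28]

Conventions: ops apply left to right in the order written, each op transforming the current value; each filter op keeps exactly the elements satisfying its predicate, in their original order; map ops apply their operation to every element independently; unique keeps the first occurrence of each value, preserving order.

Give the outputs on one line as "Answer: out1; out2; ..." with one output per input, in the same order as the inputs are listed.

Execution, op by op:
  [-28, 23, -14, 4, -44, 41, 45] -> [-28, 23, -14, 4, -44, 41, 45] -> [45, 41, -44, 4, -14, 23, -28]
  [26, 24, -4, -4] -> [26, 24, -4] -> [-4, 24, 26]
  [-48, -29, -18, -36] -> [-48, -29, -18, -36] -> [-36, -18, -29, -48]
  [-36, 27, -26, 42, 21, 34, 28] -> [-36, 27, -26, 42, 21, 34, 28] -> [28, 34, 21, 42, -26, 27, -36]

[45, 41, -44, 4, -14, 23, -28]; [-4, 24, 26]; [-36, -18, -29, -48]; [28, 34, 21, 42, -26, 27, -36]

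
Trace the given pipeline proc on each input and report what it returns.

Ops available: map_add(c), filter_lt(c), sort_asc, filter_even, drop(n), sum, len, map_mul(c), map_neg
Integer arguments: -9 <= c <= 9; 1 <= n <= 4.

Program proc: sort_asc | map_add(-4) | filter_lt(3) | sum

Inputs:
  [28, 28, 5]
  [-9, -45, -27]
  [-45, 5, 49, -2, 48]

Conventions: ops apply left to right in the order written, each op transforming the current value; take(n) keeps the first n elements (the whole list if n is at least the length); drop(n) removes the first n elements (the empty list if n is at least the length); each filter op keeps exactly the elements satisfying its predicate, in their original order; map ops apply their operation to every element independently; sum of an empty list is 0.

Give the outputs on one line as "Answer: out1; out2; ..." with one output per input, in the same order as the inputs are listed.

Execution, op by op:
  [28, 28, 5] -> [5, 28, 28] -> [1, 24, 24] -> [1] -> 1
  [-9, -45, -27] -> [-45, -27, -9] -> [-49, -31, -13] -> [-49, -31, -13] -> -93
  [-45, 5, 49, -2, 48] -> [-45, -2, 5, 48, 49] -> [-49, -6, 1, 44, 45] -> [-49, -6, 1] -> -54

1; -93; -54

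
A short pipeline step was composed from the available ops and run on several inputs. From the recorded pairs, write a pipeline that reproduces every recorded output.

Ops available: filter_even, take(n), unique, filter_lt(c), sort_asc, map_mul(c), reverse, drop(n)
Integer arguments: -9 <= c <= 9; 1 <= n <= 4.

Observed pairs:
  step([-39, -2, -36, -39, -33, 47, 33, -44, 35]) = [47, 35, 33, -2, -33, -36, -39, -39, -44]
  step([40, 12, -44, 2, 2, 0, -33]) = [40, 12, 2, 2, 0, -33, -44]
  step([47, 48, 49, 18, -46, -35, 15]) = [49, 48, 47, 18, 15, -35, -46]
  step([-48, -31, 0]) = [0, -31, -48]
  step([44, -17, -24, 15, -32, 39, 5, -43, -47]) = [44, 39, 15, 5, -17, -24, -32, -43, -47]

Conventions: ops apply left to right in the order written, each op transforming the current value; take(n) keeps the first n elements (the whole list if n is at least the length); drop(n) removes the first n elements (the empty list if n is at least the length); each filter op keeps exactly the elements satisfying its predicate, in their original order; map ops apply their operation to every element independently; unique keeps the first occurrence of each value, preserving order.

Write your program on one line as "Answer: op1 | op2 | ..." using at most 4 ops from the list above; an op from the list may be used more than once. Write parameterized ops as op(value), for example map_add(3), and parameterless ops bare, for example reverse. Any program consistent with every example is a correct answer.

reverse | sort_asc | reverse

Check, running the answer program on each example:
  [-39, -2, -36, -39, -33, 47, 33, -44, 35] -> [35, -44, 33, 47, -33, -39, -36, -2, -39] -> [-44, -39, -39, -36, -33, -2, 33, 35, 47] -> [47, 35, 33, -2, -33, -36, -39, -39, -44]
  [40, 12, -44, 2, 2, 0, -33] -> [-33, 0, 2, 2, -44, 12, 40] -> [-44, -33, 0, 2, 2, 12, 40] -> [40, 12, 2, 2, 0, -33, -44]
  [47, 48, 49, 18, -46, -35, 15] -> [15, -35, -46, 18, 49, 48, 47] -> [-46, -35, 15, 18, 47, 48, 49] -> [49, 48, 47, 18, 15, -35, -46]
  [-48, -31, 0] -> [0, -31, -48] -> [-48, -31, 0] -> [0, -31, -48]
  [44, -17, -24, 15, -32, 39, 5, -43, -47] -> [-47, -43, 5, 39, -32, 15, -24, -17, 44] -> [-47, -43, -32, -24, -17, 5, 15, 39, 44] -> [44, 39, 15, 5, -17, -24, -32, -43, -47]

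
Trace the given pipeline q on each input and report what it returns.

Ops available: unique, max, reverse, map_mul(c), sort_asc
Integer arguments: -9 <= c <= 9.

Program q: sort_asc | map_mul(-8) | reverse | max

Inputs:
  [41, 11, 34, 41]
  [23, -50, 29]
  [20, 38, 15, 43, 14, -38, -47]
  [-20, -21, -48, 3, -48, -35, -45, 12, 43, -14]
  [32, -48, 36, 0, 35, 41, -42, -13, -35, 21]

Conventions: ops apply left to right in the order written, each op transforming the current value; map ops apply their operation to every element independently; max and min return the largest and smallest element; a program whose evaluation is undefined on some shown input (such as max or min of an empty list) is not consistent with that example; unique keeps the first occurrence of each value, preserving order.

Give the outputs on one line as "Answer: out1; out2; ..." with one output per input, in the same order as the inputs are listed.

-88; 400; 376; 384; 384

Execution, op by op:
  [41, 11, 34, 41] -> [11, 34, 41, 41] -> [-88, -272, -328, -328] -> [-328, -328, -272, -88] -> -88
  [23, -50, 29] -> [-50, 23, 29] -> [400, -184, -232] -> [-232, -184, 400] -> 400
  [20, 38, 15, 43, 14, -38, -47] -> [-47, -38, 14, 15, 20, 38, 43] -> [376, 304, -112, -120, -160, -304, -344] -> [-344, -304, -160, -120, -112, 304, 376] -> 376
  [-20, -21, -48, 3, -48, -35, -45, 12, 43, -14] -> [-48, -48, -45, -35, -21, -20, -14, 3, 12, 43] -> [384, 384, 360, 280, 168, 160, 112, -24, -96, -344] -> [-344, -96, -24, 112, 160, 168, 280, 360, 384, 384] -> 384
  [32, -48, 36, 0, 35, 41, -42, -13, -35, 21] -> [-48, -42, -35, -13, 0, 21, 32, 35, 36, 41] -> [384, 336, 280, 104, 0, -168, -256, -280, -288, -328] -> [-328, -288, -280, -256, -168, 0, 104, 280, 336, 384] -> 384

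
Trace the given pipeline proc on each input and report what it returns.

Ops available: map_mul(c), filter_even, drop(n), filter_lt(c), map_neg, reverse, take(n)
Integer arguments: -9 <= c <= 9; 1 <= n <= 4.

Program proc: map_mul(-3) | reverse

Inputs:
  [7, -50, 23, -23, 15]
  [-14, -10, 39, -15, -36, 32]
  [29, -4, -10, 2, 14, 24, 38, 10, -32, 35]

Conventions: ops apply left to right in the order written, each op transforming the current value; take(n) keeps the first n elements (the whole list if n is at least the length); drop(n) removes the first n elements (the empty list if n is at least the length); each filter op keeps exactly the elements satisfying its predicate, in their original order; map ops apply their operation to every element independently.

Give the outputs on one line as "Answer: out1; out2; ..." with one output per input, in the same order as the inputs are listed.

Execution, op by op:
  [7, -50, 23, -23, 15] -> [-21, 150, -69, 69, -45] -> [-45, 69, -69, 150, -21]
  [-14, -10, 39, -15, -36, 32] -> [42, 30, -117, 45, 108, -96] -> [-96, 108, 45, -117, 30, 42]
  [29, -4, -10, 2, 14, 24, 38, 10, -32, 35] -> [-87, 12, 30, -6, -42, -72, -114, -30, 96, -105] -> [-105, 96, -30, -114, -72, -42, -6, 30, 12, -87]

[-45, 69, -69, 150, -21]; [-96, 108, 45, -117, 30, 42]; [-105, 96, -30, -114, -72, -42, -6, 30, 12, -87]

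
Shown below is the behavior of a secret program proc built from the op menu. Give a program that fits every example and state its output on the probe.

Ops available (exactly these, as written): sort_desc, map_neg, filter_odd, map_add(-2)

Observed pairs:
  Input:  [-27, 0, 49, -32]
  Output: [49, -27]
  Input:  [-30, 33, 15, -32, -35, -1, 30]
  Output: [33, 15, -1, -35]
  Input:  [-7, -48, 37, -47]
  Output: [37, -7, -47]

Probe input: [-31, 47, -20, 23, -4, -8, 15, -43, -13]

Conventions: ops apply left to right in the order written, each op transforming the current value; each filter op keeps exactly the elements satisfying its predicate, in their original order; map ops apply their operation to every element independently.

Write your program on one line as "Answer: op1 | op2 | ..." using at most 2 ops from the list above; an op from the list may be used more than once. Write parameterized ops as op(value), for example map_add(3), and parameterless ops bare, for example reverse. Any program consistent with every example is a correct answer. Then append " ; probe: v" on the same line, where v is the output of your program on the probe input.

filter_odd | sort_desc ; probe: [47, 23, 15, -13, -31, -43]

Check, running the answer program on each example:
  [-27, 0, 49, -32] -> [-27, 49] -> [49, -27]
  [-30, 33, 15, -32, -35, -1, 30] -> [33, 15, -35, -1] -> [33, 15, -1, -35]
  [-7, -48, 37, -47] -> [-7, 37, -47] -> [37, -7, -47]
  probe: [-31, 47, -20, 23, -4, -8, 15, -43, -13] -> [-31, 47, 23, 15, -43, -13] -> [47, 23, 15, -13, -31, -43]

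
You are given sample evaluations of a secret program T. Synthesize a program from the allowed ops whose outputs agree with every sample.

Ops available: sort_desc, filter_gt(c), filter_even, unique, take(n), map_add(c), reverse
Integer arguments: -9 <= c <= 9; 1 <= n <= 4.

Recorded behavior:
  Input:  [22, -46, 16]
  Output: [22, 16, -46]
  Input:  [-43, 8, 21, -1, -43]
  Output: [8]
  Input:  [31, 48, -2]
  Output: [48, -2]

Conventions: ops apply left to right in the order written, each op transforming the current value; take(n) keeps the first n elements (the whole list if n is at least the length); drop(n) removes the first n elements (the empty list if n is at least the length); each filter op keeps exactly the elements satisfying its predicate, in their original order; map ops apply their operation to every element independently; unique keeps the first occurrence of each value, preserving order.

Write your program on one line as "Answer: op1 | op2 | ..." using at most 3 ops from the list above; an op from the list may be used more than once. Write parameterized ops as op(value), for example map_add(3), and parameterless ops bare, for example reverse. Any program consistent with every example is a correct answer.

sort_desc | filter_even

Check, running the answer program on each example:
  [22, -46, 16] -> [22, 16, -46] -> [22, 16, -46]
  [-43, 8, 21, -1, -43] -> [21, 8, -1, -43, -43] -> [8]
  [31, 48, -2] -> [48, 31, -2] -> [48, -2]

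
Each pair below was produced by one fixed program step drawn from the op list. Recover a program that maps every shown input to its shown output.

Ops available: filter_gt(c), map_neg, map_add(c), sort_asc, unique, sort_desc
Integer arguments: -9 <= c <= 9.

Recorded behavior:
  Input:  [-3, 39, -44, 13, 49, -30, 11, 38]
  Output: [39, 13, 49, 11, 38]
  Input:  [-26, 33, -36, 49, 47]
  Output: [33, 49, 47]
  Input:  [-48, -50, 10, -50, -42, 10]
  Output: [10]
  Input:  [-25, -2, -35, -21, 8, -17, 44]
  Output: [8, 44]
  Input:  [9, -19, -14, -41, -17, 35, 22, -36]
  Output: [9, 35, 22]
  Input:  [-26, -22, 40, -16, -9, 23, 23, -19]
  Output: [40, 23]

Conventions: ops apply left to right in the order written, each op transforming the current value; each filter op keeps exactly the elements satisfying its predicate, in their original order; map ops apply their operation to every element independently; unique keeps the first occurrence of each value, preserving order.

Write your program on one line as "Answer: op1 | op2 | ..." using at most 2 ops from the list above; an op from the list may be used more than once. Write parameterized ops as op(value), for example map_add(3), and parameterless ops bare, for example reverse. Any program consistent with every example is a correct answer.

unique | filter_gt(6)

Check, running the answer program on each example:
  [-3, 39, -44, 13, 49, -30, 11, 38] -> [-3, 39, -44, 13, 49, -30, 11, 38] -> [39, 13, 49, 11, 38]
  [-26, 33, -36, 49, 47] -> [-26, 33, -36, 49, 47] -> [33, 49, 47]
  [-48, -50, 10, -50, -42, 10] -> [-48, -50, 10, -42] -> [10]
  [-25, -2, -35, -21, 8, -17, 44] -> [-25, -2, -35, -21, 8, -17, 44] -> [8, 44]
  [9, -19, -14, -41, -17, 35, 22, -36] -> [9, -19, -14, -41, -17, 35, 22, -36] -> [9, 35, 22]
  [-26, -22, 40, -16, -9, 23, 23, -19] -> [-26, -22, 40, -16, -9, 23, -19] -> [40, 23]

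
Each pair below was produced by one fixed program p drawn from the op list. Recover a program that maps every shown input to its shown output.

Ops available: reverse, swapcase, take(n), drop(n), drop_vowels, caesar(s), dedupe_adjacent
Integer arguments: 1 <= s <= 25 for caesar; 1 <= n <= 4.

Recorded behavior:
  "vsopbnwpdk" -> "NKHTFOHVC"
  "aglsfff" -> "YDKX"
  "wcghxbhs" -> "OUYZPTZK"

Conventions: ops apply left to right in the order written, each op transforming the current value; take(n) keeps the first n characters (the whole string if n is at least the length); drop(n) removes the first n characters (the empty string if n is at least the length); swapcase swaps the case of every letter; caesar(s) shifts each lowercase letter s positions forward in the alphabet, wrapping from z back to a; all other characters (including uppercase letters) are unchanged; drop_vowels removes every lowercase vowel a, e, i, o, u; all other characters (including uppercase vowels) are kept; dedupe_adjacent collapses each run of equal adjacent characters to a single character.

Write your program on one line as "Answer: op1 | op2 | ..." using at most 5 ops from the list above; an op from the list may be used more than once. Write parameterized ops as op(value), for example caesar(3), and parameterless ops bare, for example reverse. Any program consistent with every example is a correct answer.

dedupe_adjacent | drop_vowels | caesar(18) | swapcase

Check, running the answer program on each example:
  "vsopbnwpdk" -> "vsopbnwpdk" -> "vspbnwpdk" -> "nkhtfohvc" -> "NKHTFOHVC"
  "aglsfff" -> "aglsf" -> "glsf" -> "ydkx" -> "YDKX"
  "wcghxbhs" -> "wcghxbhs" -> "wcghxbhs" -> "ouyzptzk" -> "OUYZPTZK"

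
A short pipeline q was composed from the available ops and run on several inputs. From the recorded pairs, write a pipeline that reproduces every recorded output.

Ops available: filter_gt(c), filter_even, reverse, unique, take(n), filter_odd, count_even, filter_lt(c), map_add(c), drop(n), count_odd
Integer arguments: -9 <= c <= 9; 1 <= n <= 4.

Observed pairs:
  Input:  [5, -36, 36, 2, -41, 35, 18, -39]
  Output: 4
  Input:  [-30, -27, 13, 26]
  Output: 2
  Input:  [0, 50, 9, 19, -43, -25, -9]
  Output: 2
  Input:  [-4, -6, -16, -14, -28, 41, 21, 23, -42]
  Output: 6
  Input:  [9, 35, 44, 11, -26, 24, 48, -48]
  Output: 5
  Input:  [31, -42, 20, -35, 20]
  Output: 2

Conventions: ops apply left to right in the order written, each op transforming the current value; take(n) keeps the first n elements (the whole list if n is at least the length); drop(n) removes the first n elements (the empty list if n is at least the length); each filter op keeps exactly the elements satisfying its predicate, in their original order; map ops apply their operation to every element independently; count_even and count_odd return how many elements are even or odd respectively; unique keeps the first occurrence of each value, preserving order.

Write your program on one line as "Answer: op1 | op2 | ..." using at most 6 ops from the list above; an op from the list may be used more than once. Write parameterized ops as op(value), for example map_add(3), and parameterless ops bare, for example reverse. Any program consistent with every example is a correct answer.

reverse | map_add(8) | unique | filter_even | count_even

Check, running the answer program on each example:
  [5, -36, 36, 2, -41, 35, 18, -39] -> [-39, 18, 35, -41, 2, 36, -36, 5] -> [-31, 26, 43, -33, 10, 44, -28, 13] -> [-31, 26, 43, -33, 10, 44, -28, 13] -> [26, 10, 44, -28] -> 4
  [-30, -27, 13, 26] -> [26, 13, -27, -30] -> [34, 21, -19, -22] -> [34, 21, -19, -22] -> [34, -22] -> 2
  [0, 50, 9, 19, -43, -25, -9] -> [-9, -25, -43, 19, 9, 50, 0] -> [-1, -17, -35, 27, 17, 58, 8] -> [-1, -17, -35, 27, 17, 58, 8] -> [58, 8] -> 2
  [-4, -6, -16, -14, -28, 41, 21, 23, -42] -> [-42, 23, 21, 41, -28, -14, -16, -6, -4] -> [-34, 31, 29, 49, -20, -6, -8, 2, 4] -> [-34, 31, 29, 49, -20, -6, -8, 2, 4] -> [-34, -20, -6, -8, 2, 4] -> 6
  [9, 35, 44, 11, -26, 24, 48, -48] -> [-48, 48, 24, -26, 11, 44, 35, 9] -> [-40, 56, 32, -18, 19, 52, 43, 17] -> [-40, 56, 32, -18, 19, 52, 43, 17] -> [-40, 56, 32, -18, 52] -> 5
  [31, -42, 20, -35, 20] -> [20, -35, 20, -42, 31] -> [28, -27, 28, -34, 39] -> [28, -27, -34, 39] -> [28, -34] -> 2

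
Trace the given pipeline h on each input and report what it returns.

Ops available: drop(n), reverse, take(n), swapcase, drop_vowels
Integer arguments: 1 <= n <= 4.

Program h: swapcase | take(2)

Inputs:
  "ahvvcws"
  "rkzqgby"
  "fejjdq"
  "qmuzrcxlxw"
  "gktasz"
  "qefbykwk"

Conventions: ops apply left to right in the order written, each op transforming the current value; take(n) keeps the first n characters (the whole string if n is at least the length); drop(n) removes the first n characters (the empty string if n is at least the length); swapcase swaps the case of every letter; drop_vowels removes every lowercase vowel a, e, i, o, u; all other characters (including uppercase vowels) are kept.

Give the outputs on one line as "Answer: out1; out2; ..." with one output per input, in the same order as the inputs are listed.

Execution, op by op:
  "ahvvcws" -> "AHVVCWS" -> "AH"
  "rkzqgby" -> "RKZQGBY" -> "RK"
  "fejjdq" -> "FEJJDQ" -> "FE"
  "qmuzrcxlxw" -> "QMUZRCXLXW" -> "QM"
  "gktasz" -> "GKTASZ" -> "GK"
  "qefbykwk" -> "QEFBYKWK" -> "QE"

"AH"; "RK"; "FE"; "QM"; "GK"; "QE"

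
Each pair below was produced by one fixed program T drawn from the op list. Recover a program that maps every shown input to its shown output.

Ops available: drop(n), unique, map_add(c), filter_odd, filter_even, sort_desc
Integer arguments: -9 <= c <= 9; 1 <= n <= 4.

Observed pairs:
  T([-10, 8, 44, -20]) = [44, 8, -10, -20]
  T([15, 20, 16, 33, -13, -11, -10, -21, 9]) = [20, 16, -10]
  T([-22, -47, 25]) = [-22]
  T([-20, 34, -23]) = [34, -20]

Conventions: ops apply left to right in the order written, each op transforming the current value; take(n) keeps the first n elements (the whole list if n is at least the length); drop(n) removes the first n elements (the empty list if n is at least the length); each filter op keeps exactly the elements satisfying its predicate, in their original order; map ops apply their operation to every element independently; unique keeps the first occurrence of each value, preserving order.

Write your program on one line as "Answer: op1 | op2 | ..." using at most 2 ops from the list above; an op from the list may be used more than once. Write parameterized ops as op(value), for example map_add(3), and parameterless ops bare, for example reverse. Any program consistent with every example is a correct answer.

sort_desc | filter_even

Check, running the answer program on each example:
  [-10, 8, 44, -20] -> [44, 8, -10, -20] -> [44, 8, -10, -20]
  [15, 20, 16, 33, -13, -11, -10, -21, 9] -> [33, 20, 16, 15, 9, -10, -11, -13, -21] -> [20, 16, -10]
  [-22, -47, 25] -> [25, -22, -47] -> [-22]
  [-20, 34, -23] -> [34, -20, -23] -> [34, -20]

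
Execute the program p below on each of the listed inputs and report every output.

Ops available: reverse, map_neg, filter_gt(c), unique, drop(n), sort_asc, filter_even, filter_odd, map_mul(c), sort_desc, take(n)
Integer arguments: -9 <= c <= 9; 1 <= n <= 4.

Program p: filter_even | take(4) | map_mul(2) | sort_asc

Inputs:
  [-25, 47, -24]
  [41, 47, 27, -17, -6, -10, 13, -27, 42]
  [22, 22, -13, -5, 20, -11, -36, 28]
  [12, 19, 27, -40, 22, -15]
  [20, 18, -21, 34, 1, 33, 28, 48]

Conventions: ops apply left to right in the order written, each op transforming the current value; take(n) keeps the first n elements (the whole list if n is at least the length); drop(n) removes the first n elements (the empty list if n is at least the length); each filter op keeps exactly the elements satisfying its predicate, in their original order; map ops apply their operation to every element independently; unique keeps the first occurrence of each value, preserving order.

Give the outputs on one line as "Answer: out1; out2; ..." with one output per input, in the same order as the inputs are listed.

[-48]; [-20, -12, 84]; [-72, 40, 44, 44]; [-80, 24, 44]; [36, 40, 56, 68]

Execution, op by op:
  [-25, 47, -24] -> [-24] -> [-24] -> [-48] -> [-48]
  [41, 47, 27, -17, -6, -10, 13, -27, 42] -> [-6, -10, 42] -> [-6, -10, 42] -> [-12, -20, 84] -> [-20, -12, 84]
  [22, 22, -13, -5, 20, -11, -36, 28] -> [22, 22, 20, -36, 28] -> [22, 22, 20, -36] -> [44, 44, 40, -72] -> [-72, 40, 44, 44]
  [12, 19, 27, -40, 22, -15] -> [12, -40, 22] -> [12, -40, 22] -> [24, -80, 44] -> [-80, 24, 44]
  [20, 18, -21, 34, 1, 33, 28, 48] -> [20, 18, 34, 28, 48] -> [20, 18, 34, 28] -> [40, 36, 68, 56] -> [36, 40, 56, 68]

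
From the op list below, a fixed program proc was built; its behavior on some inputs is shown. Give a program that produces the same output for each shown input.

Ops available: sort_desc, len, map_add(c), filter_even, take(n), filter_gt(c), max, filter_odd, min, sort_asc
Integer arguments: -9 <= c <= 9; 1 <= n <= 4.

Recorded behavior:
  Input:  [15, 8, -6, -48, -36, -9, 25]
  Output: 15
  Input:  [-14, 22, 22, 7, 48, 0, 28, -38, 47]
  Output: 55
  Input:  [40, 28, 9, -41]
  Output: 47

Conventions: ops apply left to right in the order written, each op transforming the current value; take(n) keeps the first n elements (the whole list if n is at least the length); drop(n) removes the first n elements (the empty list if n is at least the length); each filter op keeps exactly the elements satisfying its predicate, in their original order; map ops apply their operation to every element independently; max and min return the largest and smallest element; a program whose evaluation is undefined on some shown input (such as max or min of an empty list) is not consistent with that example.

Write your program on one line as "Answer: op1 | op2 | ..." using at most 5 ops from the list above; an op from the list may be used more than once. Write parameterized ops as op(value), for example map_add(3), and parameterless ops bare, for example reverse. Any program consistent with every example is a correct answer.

map_add(7) | filter_odd | sort_asc | max

Check, running the answer program on each example:
  [15, 8, -6, -48, -36, -9, 25] -> [22, 15, 1, -41, -29, -2, 32] -> [15, 1, -41, -29] -> [-41, -29, 1, 15] -> 15
  [-14, 22, 22, 7, 48, 0, 28, -38, 47] -> [-7, 29, 29, 14, 55, 7, 35, -31, 54] -> [-7, 29, 29, 55, 7, 35, -31] -> [-31, -7, 7, 29, 29, 35, 55] -> 55
  [40, 28, 9, -41] -> [47, 35, 16, -34] -> [47, 35] -> [35, 47] -> 47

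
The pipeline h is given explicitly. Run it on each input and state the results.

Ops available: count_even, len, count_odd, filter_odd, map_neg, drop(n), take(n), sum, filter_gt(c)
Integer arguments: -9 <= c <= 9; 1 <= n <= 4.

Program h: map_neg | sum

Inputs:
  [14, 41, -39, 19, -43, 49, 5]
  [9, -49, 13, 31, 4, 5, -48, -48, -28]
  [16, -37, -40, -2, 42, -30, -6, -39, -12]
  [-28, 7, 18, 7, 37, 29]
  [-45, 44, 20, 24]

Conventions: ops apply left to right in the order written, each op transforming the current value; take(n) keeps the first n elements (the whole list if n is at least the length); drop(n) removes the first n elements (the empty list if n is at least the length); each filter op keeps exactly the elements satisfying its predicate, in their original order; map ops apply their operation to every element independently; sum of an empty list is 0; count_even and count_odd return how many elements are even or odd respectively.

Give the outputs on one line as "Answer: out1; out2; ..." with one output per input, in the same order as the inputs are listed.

Execution, op by op:
  [14, 41, -39, 19, -43, 49, 5] -> [-14, -41, 39, -19, 43, -49, -5] -> -46
  [9, -49, 13, 31, 4, 5, -48, -48, -28] -> [-9, 49, -13, -31, -4, -5, 48, 48, 28] -> 111
  [16, -37, -40, -2, 42, -30, -6, -39, -12] -> [-16, 37, 40, 2, -42, 30, 6, 39, 12] -> 108
  [-28, 7, 18, 7, 37, 29] -> [28, -7, -18, -7, -37, -29] -> -70
  [-45, 44, 20, 24] -> [45, -44, -20, -24] -> -43

-46; 111; 108; -70; -43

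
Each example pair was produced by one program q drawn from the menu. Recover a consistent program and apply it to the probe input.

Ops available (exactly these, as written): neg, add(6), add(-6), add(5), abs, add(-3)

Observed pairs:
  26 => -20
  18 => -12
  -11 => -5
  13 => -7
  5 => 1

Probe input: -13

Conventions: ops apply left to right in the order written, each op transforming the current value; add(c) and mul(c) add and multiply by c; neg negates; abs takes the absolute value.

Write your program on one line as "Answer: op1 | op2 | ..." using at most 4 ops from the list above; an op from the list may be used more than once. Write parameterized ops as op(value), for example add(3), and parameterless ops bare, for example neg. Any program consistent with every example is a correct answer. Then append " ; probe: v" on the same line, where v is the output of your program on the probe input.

abs | add(-6) | neg ; probe: -7

Check, running the answer program on each example:
  26 -> 26 -> 20 -> -20
  18 -> 18 -> 12 -> -12
  -11 -> 11 -> 5 -> -5
  13 -> 13 -> 7 -> -7
  5 -> 5 -> -1 -> 1
  probe: -13 -> 13 -> 7 -> -7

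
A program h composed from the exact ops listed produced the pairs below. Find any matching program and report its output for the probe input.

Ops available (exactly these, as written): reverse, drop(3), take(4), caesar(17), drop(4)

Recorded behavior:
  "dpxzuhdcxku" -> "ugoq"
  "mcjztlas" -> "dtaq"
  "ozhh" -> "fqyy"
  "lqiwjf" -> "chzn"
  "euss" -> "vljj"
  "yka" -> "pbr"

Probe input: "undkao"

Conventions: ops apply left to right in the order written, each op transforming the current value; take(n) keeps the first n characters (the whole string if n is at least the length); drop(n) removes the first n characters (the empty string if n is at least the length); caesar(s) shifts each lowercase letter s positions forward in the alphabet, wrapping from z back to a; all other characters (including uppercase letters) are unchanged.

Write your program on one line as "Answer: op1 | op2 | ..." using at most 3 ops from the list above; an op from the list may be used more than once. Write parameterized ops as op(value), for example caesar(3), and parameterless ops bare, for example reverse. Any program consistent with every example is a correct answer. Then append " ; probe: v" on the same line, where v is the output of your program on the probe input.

caesar(17) | take(4) ; probe: "leub"

Check, running the answer program on each example:
  "dpxzuhdcxku" -> "ugoqlyutobl" -> "ugoq"
  "mcjztlas" -> "dtaqkcrj" -> "dtaq"
  "ozhh" -> "fqyy" -> "fqyy"
  "lqiwjf" -> "chznaw" -> "chzn"
  "euss" -> "vljj" -> "vljj"
  "yka" -> "pbr" -> "pbr"
  probe: "undkao" -> "leubrf" -> "leub"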